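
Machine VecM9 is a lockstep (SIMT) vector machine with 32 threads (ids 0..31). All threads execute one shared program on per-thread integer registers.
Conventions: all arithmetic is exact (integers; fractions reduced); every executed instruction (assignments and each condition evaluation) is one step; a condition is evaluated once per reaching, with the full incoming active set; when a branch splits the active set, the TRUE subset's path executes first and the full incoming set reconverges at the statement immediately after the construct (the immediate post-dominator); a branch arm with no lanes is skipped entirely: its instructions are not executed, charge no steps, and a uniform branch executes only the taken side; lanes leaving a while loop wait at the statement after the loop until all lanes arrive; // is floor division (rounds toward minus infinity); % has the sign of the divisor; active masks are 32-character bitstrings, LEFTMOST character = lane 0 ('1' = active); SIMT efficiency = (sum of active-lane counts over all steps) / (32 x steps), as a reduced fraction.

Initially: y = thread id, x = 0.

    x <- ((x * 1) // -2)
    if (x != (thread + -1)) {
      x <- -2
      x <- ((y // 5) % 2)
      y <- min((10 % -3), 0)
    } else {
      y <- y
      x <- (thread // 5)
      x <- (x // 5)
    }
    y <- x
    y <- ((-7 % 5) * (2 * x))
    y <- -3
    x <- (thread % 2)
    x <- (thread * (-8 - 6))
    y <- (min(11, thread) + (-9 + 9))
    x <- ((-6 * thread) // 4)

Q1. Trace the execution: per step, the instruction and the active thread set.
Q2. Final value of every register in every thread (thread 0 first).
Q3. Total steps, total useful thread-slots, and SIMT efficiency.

step 0: x <- ((x * 1) // -2)         11111111111111111111111111111111
step 1: eval (x != (thread + -1))    11111111111111111111111111111111
step 2: x <- -2                      10111111111111111111111111111111
step 3: x <- ((y // 5) % 2)          10111111111111111111111111111111
step 4: y <- min((10 % -3), 0)       10111111111111111111111111111111
step 5: y <- y                       01000000000000000000000000000000
step 6: x <- (thread // 5)           01000000000000000000000000000000
step 7: x <- (x // 5)                01000000000000000000000000000000
step 8: y <- x                       11111111111111111111111111111111
step 9: y <- ((-7 % 5) * (2 * x))    11111111111111111111111111111111
step 10: y <- -3                      11111111111111111111111111111111
step 11: x <- (thread % 2)            11111111111111111111111111111111
step 12: x <- (thread * (-8 - 6))     11111111111111111111111111111111
step 13: y <- (min(11, thread) + (-9 + 9)) 11111111111111111111111111111111
step 14: x <- ((-6 * thread) // 4)    11111111111111111111111111111111

Answer: 15 steps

y: 0,1,2,3,4,5,6,7,8,9,10,11,11,11,11,11,11,11,11,11,11,11,11,11,11,11,11,11,11,11,11,11
x: 0,-2,-3,-5,-6,-8,-9,-11,-12,-14,-15,-17,-18,-20,-21,-23,-24,-26,-27,-29,-30,-32,-33,-35,-36,-38,-39,-41,-42,-44,-45,-47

steps = 15; useful = 384; efficiency = 384/480 = 4/5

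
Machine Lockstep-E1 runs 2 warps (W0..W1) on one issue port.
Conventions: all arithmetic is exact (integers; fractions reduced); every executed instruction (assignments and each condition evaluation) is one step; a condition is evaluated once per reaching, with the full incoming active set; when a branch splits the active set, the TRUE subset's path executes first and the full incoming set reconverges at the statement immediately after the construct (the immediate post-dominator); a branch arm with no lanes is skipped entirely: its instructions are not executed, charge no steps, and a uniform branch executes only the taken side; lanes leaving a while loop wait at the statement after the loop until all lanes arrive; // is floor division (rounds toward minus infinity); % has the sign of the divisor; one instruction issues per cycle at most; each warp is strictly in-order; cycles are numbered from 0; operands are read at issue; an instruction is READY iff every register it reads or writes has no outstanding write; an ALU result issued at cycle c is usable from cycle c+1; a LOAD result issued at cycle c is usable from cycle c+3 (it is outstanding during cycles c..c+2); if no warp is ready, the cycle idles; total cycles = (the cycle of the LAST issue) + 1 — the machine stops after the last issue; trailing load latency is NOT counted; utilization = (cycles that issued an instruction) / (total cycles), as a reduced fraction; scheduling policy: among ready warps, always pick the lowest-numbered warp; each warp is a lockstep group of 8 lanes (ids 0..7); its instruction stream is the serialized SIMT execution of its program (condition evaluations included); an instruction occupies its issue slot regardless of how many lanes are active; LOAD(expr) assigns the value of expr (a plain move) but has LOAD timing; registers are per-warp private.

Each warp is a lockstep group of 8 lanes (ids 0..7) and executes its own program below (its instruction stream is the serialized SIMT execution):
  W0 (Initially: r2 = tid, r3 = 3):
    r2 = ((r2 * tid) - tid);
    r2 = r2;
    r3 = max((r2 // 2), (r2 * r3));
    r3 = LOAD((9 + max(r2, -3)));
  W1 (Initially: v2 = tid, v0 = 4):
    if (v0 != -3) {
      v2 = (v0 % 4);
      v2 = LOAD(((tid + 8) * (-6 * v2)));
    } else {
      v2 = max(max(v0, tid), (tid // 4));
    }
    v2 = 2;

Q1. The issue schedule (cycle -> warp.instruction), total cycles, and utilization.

cycle 0: W0.I0
cycle 1: W0.I1
cycle 2: W0.I2
cycle 3: W0.I3
cycle 4: W1.I0
cycle 5: W1.I1
cycle 6: W1.I2
cycle 7: idle
cycle 8: idle
cycle 9: W1.I3

Answer: 10 cycles, utilization 4/5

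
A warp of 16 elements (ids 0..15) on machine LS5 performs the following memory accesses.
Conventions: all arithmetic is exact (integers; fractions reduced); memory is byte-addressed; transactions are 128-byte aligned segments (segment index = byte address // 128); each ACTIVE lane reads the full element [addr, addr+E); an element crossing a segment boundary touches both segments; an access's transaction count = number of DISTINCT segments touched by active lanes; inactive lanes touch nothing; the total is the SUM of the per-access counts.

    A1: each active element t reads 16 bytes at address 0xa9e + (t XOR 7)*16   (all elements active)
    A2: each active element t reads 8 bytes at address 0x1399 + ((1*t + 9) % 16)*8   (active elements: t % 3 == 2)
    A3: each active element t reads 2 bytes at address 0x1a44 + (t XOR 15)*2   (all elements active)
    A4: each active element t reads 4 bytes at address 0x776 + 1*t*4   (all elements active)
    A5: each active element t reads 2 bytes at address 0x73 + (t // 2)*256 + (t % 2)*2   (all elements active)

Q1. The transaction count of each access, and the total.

A1: 3 transactions
A2: 2 transactions
A3: 1 transaction
A4: 2 transactions
A5: 8 transactions

Answer: 3,2,1,2,8; total 16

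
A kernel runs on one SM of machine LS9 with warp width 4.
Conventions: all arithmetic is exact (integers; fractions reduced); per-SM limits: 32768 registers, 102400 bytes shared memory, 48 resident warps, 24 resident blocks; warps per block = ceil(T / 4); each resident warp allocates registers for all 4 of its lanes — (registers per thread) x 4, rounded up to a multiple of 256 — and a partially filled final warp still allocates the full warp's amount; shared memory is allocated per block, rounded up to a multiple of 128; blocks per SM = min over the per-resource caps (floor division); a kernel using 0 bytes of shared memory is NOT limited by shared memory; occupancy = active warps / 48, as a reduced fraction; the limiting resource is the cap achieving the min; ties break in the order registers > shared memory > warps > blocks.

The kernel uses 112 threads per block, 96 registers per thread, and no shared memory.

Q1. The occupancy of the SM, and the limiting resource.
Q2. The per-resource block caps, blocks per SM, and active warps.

Answer: occupancy 7/12, limited by warps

registers: 2 blocks
shared memory: no limit (kernel uses none)
warps: 1 block
blocks: 24 blocks

Answer: 1 block, 28 active warps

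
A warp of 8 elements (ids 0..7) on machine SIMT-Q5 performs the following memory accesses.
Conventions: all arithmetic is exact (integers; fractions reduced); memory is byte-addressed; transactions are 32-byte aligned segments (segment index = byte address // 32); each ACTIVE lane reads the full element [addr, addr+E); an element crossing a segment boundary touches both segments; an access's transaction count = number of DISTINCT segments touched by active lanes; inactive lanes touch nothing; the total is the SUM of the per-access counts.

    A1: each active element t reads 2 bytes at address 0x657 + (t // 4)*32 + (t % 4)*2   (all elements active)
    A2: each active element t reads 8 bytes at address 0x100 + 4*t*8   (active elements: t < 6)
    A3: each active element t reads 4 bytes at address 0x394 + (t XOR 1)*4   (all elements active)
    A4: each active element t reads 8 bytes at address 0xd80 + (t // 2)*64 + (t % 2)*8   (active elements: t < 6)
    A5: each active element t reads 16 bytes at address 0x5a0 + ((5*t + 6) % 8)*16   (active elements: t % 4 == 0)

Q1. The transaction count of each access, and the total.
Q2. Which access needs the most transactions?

A1: 2 transactions
A2: 6 transactions
A3: 2 transactions
A4: 3 transactions
A5: 2 transactions

Answer: 2,6,2,3,2; total 15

Answer: A2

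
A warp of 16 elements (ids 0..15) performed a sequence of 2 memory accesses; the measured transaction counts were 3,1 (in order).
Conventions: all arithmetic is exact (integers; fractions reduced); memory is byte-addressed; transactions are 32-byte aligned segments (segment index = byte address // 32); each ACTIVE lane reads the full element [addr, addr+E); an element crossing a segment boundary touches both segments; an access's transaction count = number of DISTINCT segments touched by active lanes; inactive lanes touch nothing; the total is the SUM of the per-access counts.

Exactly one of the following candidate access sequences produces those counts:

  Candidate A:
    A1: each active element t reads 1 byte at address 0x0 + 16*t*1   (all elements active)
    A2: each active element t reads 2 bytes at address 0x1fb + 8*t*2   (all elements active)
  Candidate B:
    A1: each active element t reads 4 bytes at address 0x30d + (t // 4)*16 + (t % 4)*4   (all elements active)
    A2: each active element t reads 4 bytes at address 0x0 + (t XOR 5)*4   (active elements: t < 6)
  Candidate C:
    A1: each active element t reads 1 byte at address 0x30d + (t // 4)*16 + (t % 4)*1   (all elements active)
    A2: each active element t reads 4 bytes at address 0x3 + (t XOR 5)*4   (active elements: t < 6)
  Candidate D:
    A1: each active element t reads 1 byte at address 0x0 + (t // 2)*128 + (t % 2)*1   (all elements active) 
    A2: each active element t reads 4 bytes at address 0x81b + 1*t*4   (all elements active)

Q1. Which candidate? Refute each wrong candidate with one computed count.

A: A1 gives 8 transactions, not 3
C: A2 gives 2 transactions, not 1
D: A1 gives 8 transactions, not 3
B: all counts match (3,1)

Answer: B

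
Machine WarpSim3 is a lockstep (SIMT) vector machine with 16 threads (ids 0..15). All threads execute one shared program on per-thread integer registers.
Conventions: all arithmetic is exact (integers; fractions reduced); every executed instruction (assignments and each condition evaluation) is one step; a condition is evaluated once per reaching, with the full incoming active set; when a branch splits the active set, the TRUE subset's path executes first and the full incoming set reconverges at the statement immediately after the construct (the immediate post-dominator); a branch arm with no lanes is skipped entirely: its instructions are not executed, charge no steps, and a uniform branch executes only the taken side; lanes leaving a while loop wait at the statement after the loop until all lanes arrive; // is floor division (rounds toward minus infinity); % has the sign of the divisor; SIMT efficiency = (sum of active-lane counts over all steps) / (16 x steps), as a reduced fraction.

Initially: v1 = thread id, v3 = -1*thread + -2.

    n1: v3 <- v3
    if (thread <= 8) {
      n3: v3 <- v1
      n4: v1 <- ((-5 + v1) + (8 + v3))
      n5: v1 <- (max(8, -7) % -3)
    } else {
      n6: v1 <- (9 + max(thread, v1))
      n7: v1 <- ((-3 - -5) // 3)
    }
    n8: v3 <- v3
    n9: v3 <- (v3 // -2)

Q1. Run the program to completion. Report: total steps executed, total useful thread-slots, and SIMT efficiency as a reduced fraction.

Answer: 9 steps, 105 useful, 35/48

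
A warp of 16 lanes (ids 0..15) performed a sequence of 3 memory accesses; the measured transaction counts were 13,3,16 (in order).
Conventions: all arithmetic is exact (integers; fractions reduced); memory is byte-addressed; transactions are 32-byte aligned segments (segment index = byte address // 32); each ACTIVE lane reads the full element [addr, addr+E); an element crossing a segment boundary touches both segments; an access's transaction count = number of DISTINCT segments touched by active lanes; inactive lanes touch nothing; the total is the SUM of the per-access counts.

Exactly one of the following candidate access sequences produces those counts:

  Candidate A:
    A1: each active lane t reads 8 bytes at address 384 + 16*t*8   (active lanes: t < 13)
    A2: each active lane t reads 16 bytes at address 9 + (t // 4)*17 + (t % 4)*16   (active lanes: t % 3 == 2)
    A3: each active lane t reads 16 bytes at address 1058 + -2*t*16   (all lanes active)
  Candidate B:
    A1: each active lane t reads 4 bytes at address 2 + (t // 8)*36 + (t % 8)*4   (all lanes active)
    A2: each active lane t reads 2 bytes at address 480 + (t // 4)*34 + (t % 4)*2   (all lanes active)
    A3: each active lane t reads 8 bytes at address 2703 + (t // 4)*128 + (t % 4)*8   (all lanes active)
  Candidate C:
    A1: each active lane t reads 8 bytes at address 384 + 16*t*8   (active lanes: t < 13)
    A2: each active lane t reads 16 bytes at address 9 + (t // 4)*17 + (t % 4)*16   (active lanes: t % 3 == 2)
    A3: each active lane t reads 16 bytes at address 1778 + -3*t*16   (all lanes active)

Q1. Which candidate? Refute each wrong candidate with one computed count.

B: A1 gives 3 transactions, not 13
C: A3 gives 24 transactions, not 16
A: all counts match (13,3,16)

Answer: A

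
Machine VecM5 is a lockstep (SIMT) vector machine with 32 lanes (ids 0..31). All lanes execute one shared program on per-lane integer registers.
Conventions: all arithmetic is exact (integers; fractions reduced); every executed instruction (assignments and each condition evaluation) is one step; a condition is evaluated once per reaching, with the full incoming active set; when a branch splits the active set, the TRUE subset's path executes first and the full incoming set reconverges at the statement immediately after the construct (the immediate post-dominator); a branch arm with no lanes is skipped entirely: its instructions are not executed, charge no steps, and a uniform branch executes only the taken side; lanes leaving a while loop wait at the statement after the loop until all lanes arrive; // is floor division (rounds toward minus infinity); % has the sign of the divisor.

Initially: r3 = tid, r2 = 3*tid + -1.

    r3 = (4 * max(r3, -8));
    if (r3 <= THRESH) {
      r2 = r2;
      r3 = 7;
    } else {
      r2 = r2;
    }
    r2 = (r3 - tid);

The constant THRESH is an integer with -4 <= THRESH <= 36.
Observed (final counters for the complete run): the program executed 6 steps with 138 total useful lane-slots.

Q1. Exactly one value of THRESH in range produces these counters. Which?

Answer: THRESH = 36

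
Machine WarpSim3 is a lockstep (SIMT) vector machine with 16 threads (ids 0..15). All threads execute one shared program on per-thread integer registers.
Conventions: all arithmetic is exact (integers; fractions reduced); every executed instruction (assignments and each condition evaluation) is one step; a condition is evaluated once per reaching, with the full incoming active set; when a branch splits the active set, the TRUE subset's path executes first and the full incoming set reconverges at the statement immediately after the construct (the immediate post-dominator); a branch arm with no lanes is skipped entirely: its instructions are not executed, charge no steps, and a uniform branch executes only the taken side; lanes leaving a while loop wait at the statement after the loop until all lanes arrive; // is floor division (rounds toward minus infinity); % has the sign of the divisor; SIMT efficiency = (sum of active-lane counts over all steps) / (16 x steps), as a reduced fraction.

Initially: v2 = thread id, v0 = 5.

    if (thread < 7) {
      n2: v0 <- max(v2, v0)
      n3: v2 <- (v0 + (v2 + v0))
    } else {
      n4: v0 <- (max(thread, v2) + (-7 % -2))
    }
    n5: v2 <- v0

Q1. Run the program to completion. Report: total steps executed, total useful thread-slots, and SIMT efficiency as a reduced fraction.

Answer: 5 steps, 55 useful, 11/16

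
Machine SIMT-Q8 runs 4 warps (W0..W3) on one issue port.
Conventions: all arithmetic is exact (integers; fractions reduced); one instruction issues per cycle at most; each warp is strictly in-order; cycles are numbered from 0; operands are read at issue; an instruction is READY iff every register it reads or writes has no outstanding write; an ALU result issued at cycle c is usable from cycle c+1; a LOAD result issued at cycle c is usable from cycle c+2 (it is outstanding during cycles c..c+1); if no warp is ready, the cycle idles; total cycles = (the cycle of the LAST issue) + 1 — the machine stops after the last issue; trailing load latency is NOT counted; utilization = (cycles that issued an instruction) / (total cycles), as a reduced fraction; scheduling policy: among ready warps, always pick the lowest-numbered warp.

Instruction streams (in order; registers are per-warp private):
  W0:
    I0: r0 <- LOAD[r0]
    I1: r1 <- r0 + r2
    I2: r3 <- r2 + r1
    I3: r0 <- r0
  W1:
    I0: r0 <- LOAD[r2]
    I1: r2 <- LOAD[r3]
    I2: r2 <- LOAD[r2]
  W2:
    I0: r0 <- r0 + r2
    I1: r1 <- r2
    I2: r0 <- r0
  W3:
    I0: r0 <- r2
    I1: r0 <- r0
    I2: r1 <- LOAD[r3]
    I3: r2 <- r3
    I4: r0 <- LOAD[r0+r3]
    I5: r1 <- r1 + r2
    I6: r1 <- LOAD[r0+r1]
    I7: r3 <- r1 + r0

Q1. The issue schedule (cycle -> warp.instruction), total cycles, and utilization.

cycle 0: W0.I0
cycle 1: W1.I0
cycle 2: W0.I1
cycle 3: W0.I2
cycle 4: W0.I3
cycle 5: W1.I1
cycle 6: W2.I0
cycle 7: W1.I2
cycle 8: W2.I1
cycle 9: W2.I2
cycle 10: W3.I0
cycle 11: W3.I1
cycle 12: W3.I2
cycle 13: W3.I3
cycle 14: W3.I4
cycle 15: W3.I5
cycle 16: W3.I6
cycle 17: idle
cycle 18: W3.I7

Answer: 19 cycles, utilization 18/19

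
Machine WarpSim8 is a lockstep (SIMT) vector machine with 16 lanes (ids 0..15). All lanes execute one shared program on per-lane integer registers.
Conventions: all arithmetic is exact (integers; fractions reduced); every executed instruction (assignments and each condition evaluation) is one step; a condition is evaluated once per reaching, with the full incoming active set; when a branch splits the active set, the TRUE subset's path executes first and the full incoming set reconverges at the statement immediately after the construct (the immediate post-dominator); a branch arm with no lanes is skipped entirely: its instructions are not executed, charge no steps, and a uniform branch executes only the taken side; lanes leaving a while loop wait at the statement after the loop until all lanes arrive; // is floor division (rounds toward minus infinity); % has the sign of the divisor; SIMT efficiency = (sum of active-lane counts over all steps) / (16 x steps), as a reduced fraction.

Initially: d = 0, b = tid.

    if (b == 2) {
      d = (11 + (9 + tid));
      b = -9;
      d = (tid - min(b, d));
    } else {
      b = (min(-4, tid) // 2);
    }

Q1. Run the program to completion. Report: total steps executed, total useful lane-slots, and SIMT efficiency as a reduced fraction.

Answer: 5 steps, 34 useful, 17/40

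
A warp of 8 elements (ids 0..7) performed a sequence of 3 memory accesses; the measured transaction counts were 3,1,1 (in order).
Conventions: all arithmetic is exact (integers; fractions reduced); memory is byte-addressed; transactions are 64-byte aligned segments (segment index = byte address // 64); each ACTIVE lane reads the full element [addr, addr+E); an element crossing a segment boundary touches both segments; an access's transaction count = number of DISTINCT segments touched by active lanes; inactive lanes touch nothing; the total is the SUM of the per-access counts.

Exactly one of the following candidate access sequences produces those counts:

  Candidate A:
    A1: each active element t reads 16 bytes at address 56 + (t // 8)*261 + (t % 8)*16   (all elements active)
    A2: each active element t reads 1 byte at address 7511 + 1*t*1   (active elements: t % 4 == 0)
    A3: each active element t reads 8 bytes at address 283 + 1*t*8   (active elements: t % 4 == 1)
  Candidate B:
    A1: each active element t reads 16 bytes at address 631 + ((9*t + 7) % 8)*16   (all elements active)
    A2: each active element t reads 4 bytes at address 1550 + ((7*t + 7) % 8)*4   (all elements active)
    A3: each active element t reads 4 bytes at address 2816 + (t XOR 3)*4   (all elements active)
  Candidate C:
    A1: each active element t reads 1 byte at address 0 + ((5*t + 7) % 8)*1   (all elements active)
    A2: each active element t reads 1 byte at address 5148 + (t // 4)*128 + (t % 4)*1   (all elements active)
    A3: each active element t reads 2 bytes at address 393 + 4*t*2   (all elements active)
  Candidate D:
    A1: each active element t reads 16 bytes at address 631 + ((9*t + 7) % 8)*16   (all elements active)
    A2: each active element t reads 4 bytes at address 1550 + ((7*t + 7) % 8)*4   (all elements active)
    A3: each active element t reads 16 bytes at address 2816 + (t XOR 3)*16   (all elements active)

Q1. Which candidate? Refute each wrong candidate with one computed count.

A: A3 gives 2 transactions, not 1
C: A1 gives 1 transaction, not 3
D: A3 gives 2 transactions, not 1
B: all counts match (3,1,1)

Answer: B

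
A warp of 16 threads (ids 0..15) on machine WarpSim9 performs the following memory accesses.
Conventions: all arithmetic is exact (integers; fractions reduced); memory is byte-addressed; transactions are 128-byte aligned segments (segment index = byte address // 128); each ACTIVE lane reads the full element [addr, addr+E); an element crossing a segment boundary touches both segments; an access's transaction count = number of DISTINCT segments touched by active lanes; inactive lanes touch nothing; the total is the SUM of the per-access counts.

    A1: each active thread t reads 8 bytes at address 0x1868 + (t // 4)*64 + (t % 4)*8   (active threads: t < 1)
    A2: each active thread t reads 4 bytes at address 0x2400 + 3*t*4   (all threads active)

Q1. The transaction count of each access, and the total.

A1: 1 transaction
A2: 2 transactions

Answer: 1,2; total 3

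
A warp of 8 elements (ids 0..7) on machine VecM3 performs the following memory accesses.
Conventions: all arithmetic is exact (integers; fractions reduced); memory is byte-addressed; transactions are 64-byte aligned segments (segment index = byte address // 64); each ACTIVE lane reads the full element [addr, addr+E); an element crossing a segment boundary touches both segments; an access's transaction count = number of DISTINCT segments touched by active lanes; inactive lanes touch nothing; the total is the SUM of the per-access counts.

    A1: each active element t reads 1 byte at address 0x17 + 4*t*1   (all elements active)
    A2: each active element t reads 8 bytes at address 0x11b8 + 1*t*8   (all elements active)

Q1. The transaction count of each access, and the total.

A1: 1 transaction
A2: 2 transactions

Answer: 1,2; total 3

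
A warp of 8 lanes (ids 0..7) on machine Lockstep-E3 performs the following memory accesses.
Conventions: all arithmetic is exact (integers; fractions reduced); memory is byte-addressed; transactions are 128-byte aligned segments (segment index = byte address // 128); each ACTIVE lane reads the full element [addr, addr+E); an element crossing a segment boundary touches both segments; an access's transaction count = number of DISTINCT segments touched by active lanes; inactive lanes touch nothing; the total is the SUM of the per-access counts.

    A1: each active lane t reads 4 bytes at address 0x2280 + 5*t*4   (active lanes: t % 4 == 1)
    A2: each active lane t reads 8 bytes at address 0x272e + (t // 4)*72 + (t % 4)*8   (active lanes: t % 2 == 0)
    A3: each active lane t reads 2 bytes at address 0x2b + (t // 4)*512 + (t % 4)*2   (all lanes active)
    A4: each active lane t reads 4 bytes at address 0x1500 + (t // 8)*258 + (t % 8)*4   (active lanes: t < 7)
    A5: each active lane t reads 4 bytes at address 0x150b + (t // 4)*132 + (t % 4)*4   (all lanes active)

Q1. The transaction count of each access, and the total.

A1: 1 transaction
A2: 2 transactions
A3: 2 transactions
A4: 1 transaction
A5: 2 transactions

Answer: 1,2,2,1,2; total 8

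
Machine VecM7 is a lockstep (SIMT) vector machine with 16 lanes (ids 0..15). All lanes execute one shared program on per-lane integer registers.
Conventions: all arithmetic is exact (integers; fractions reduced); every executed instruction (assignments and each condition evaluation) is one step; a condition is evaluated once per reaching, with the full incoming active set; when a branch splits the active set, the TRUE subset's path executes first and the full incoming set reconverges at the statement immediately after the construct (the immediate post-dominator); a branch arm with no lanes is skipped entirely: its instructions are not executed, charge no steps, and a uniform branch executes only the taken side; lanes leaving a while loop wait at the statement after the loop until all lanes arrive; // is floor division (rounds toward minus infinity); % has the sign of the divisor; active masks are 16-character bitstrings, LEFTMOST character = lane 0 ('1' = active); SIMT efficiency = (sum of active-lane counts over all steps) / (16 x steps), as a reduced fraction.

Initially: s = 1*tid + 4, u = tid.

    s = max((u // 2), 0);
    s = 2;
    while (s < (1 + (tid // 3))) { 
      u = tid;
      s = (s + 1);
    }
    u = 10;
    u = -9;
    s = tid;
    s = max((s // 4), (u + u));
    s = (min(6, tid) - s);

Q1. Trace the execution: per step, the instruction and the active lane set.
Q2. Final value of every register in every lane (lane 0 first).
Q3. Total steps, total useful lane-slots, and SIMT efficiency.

step 0: s <- max((u // 2), 0)        1111111111111111
step 1: s <- 2                       1111111111111111
step 2: eval (s < (1 + (tid // 3)))  1111111111111111
step 3: u <- tid                     0000001111111111
step 4: s <- (s + 1)                 0000001111111111
step 5: eval (s < (1 + (tid // 3)))  0000001111111111
step 6: u <- tid                     0000000001111111
step 7: s <- (s + 1)                 0000000001111111
step 8: eval (s < (1 + (tid // 3)))  0000000001111111
step 9: u <- tid                     0000000000001111
step 10: s <- (s + 1)                 0000000000001111
step 11: eval (s < (1 + (tid // 3)))  0000000000001111
step 12: u <- tid                     0000000000000001
step 13: s <- (s + 1)                 0000000000000001
step 14: eval (s < (1 + (tid // 3)))  0000000000000001
step 15: u <- 10                      1111111111111111
step 16: u <- -9                      1111111111111111
step 17: s <- tid                     1111111111111111
step 18: s <- max((s // 4), (u + u))  1111111111111111
step 19: s <- (min(6, tid) - s)       1111111111111111

Answer: 20 steps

s: 0,1,2,3,3,4,5,5,4,4,4,4,3,3,3,3
u: -9,-9,-9,-9,-9,-9,-9,-9,-9,-9,-9,-9,-9,-9,-9,-9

steps = 20; useful = 194; efficiency = 194/320 = 97/160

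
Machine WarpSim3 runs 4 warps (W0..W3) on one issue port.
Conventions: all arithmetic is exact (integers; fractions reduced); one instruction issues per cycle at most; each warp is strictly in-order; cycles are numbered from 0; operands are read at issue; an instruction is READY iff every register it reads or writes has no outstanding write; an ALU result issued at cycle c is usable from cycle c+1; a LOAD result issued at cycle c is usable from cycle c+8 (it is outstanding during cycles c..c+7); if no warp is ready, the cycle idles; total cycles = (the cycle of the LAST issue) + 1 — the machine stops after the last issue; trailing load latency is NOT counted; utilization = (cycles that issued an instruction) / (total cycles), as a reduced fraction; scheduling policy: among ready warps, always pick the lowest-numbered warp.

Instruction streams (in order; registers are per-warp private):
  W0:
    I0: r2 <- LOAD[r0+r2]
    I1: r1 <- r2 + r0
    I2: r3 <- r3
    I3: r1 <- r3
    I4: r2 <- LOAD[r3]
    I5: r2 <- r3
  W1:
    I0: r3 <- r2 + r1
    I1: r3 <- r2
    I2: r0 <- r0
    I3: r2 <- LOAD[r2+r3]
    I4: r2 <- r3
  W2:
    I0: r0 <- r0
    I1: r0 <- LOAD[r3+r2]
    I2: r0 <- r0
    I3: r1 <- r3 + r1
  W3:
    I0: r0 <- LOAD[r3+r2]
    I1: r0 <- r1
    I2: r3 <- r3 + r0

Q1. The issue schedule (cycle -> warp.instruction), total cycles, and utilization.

cycle 0: W0.I0
cycle 1: W1.I0
cycle 2: W1.I1
cycle 3: W1.I2
cycle 4: W1.I3
cycle 5: W2.I0
cycle 6: W2.I1
cycle 7: W3.I0
cycle 8: W0.I1
cycle 9: W0.I2
cycle 10: W0.I3
cycle 11: W0.I4
cycle 12: W1.I4
cycle 13: idle
cycle 14: W2.I2
cycle 15: W2.I3
cycle 16: W3.I1
cycle 17: W3.I2
cycle 18: idle
cycle 19: W0.I5

Answer: 20 cycles, utilization 9/10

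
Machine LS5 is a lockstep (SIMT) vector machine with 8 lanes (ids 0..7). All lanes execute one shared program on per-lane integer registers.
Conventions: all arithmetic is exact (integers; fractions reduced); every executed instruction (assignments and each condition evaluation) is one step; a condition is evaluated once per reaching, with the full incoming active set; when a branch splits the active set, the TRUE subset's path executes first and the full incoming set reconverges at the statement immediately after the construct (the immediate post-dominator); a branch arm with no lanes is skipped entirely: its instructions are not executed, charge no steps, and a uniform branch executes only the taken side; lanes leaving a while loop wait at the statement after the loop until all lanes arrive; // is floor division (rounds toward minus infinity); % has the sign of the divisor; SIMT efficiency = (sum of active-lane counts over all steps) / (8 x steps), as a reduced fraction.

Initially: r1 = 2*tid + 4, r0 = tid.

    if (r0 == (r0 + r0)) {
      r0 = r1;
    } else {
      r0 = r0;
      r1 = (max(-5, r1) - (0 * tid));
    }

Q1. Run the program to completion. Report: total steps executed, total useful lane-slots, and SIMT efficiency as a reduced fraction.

Answer: 4 steps, 23 useful, 23/32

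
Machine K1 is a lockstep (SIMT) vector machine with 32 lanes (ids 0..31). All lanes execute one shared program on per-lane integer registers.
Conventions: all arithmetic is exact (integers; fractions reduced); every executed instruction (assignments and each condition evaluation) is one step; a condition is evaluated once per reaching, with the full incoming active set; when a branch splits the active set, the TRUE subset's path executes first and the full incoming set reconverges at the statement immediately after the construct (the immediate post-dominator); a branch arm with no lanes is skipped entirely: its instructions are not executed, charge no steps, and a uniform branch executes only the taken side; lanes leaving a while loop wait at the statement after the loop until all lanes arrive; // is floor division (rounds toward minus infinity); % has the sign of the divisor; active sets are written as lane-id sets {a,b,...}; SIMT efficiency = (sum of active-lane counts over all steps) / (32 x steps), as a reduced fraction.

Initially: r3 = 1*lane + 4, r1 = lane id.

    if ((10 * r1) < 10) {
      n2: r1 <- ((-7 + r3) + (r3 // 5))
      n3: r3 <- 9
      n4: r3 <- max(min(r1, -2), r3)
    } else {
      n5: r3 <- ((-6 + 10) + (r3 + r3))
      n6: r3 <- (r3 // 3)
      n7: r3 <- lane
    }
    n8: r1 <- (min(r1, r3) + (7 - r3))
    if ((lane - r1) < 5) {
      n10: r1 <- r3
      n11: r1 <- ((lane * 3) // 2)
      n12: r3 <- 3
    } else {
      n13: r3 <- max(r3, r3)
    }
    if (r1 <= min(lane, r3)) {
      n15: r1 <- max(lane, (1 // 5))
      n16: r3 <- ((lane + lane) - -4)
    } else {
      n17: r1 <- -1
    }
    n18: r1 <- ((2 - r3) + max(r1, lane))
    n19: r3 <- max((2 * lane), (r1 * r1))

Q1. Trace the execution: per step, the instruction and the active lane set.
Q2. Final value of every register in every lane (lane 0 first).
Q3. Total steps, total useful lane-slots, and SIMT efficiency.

step 0: eval ((10 * r1) < 10)        {0,1,2,3,4,5,6,7,8,9,10,11,12,13,14,15,16,17,18,19,20,21,22,23,24,25,26,27,28,29,30,31}
step 1: r1 <- ((-7 + r3) + (r3 // 5)) {0}
step 2: r3 <- 9                      {0}
step 3: r3 <- max(min(r1, -2), r3)   {0}
step 4: r3 <- ((-6 + 10) + (r3 + r3)) {1,2,3,4,5,6,7,8,9,10,11,12,13,14,15,16,17,18,19,20,21,22,23,24,25,26,27,28,29,30,31}
step 5: r3 <- (r3 // 3)              {1,2,3,4,5,6,7,8,9,10,11,12,13,14,15,16,17,18,19,20,21,22,23,24,25,26,27,28,29,30,31}
step 6: r3 <- lane                   {1,2,3,4,5,6,7,8,9,10,11,12,13,14,15,16,17,18,19,20,21,22,23,24,25,26,27,28,29,30,31}
step 7: r1 <- (min(r1, r3) + (7 - r3)) {0,1,2,3,4,5,6,7,8,9,10,11,12,13,14,15,16,17,18,19,20,21,22,23,24,25,26,27,28,29,30,31}
step 8: eval ((lane - r1) < 5)       {0,1,2,3,4,5,6,7,8,9,10,11,12,13,14,15,16,17,18,19,20,21,22,23,24,25,26,27,28,29,30,31}
step 9: r1 <- r3                     {1,2,3,4,5,6,7,8,9,10,11}
step 10: r1 <- ((lane * 3) // 2)      {1,2,3,4,5,6,7,8,9,10,11}
step 11: r3 <- 3                      {1,2,3,4,5,6,7,8,9,10,11}
step 12: r3 <- max(r3, r3)            {0,12,13,14,15,16,17,18,19,20,21,22,23,24,25,26,27,28,29,30,31}
step 13: eval (r1 <= min(lane, r3))   {0,1,2,3,4,5,6,7,8,9,10,11,12,13,14,15,16,17,18,19,20,21,22,23,24,25,26,27,28,29,30,31}
step 14: r1 <- max(lane, (1 // 5))    {0,1,12,13,14,15,16,17,18,19,20,21,22,23,24,25,26,27,28,29,30,31}
step 15: r3 <- ((lane + lane) - -4)   {0,1,12,13,14,15,16,17,18,19,20,21,22,23,24,25,26,27,28,29,30,31}
step 16: r1 <- -1                     {2,3,4,5,6,7,8,9,10,11}
step 17: r1 <- ((2 - r3) + max(r1, lane)) {0,1,2,3,4,5,6,7,8,9,10,11,12,13,14,15,16,17,18,19,20,21,22,23,24,25,26,27,28,29,30,31}
step 18: r3 <- max((2 * lane), (r1 * r1)) {0,1,2,3,4,5,6,7,8,9,10,11,12,13,14,15,16,17,18,19,20,21,22,23,24,25,26,27,28,29,30,31}

Answer: 19 steps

r3: 4,9,4,6,9,16,25,36,49,64,81,100,196,225,256,289,324,361,400,441,484,529,576,625,676,729,784,841,900,961,1024,1089
r1: -2,-3,1,2,3,4,5,6,7,8,9,10,-14,-15,-16,-17,-18,-19,-20,-21,-22,-23,-24,-25,-26,-27,-28,-29,-30,-31,-32,-33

steps = 19; useful = 396; efficiency = 396/608 = 99/152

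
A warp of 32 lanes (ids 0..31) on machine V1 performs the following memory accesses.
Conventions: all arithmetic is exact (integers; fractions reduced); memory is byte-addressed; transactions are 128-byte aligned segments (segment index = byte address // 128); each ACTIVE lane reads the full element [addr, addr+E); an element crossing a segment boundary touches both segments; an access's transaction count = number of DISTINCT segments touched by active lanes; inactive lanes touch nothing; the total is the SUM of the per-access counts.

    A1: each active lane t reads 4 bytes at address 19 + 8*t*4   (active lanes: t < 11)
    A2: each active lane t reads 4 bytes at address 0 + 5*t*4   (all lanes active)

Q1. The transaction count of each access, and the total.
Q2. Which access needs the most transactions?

A1: 3 transactions
A2: 5 transactions

Answer: 3,5; total 8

Answer: A2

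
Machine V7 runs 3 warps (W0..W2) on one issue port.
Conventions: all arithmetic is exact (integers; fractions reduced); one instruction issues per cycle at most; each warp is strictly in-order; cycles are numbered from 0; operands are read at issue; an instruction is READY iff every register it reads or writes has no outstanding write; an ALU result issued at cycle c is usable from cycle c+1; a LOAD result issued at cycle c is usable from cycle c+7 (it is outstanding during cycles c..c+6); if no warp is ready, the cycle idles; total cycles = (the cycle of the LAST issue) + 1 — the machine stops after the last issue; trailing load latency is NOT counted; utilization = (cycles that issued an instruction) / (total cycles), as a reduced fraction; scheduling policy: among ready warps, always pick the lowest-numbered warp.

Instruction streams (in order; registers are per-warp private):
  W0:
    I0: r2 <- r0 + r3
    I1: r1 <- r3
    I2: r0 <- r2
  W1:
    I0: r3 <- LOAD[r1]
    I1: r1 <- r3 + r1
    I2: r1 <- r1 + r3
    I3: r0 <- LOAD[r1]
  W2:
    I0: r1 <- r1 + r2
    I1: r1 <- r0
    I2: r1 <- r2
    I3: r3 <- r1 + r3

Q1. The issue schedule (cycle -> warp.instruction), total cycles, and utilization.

cycle 0: W0.I0
cycle 1: W0.I1
cycle 2: W0.I2
cycle 3: W1.I0
cycle 4: W2.I0
cycle 5: W2.I1
cycle 6: W2.I2
cycle 7: W2.I3
cycle 8: idle
cycle 9: idle
cycle 10: W1.I1
cycle 11: W1.I2
cycle 12: W1.I3

Answer: 13 cycles, utilization 11/13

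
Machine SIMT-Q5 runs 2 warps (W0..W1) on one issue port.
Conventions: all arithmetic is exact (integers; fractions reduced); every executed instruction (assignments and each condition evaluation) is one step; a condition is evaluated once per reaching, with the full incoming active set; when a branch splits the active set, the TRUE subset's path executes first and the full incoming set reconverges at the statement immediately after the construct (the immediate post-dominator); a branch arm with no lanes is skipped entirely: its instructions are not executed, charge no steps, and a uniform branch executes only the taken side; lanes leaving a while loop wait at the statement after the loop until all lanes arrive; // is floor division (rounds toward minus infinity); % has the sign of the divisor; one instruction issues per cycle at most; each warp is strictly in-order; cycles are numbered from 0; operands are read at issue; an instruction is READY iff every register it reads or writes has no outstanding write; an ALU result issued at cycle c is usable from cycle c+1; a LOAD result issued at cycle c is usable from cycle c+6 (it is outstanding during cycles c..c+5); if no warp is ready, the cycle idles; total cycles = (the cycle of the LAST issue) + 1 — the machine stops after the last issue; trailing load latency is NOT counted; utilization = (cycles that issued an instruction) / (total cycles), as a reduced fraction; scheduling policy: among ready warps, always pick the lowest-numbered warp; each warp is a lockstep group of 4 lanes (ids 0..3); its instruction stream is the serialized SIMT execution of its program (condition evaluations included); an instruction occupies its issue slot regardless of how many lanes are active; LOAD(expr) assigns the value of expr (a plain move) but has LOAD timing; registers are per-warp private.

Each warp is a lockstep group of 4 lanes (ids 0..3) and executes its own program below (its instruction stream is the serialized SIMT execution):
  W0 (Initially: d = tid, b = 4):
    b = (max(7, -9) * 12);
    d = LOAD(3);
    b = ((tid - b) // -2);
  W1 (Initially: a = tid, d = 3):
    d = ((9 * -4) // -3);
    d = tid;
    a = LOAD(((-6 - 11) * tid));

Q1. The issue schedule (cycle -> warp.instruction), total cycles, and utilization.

cycle 0: W0.I0
cycle 1: W0.I1
cycle 2: W0.I2
cycle 3: W1.I0
cycle 4: W1.I1
cycle 5: W1.I2

Answer: 6 cycles, utilization 1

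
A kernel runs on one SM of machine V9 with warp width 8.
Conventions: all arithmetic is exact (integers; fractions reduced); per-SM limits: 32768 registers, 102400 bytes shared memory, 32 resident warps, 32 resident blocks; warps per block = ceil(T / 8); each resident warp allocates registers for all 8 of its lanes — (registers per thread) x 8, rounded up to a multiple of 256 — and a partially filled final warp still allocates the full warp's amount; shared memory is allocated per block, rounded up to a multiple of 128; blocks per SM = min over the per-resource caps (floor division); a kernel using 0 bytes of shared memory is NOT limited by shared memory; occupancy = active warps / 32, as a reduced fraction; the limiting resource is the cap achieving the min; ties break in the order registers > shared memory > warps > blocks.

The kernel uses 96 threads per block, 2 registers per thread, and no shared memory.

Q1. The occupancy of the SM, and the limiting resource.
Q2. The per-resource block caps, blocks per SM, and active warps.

Answer: occupancy 3/4, limited by warps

registers: 10 blocks
shared memory: no limit (kernel uses none)
warps: 2 blocks
blocks: 32 blocks

Answer: 2 blocks, 24 active warps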